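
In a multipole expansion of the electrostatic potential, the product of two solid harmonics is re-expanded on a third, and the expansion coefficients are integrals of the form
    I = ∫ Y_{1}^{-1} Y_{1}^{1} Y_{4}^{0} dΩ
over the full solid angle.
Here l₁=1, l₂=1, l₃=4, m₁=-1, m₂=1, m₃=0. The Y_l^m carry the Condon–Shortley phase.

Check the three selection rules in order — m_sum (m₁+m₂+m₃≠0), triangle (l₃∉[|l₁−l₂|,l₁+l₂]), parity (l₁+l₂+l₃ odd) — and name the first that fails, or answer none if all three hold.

m₁+m₂+m₃ = -1 + 1 + 0 = 0  ✓
triangle: |1−1|=0 ≤ l₃=4 ≤ 1+1=2  ✗
parity: l₁+l₂+l₃ = 6 is even

triangle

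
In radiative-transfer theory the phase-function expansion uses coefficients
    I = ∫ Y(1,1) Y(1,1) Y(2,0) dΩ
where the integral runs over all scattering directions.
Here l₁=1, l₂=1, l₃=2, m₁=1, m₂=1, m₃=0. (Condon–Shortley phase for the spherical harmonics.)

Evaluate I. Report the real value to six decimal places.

Σmᵢ = 2 ≠ 0, so the φ-integral vanishes; I = 0

0.000000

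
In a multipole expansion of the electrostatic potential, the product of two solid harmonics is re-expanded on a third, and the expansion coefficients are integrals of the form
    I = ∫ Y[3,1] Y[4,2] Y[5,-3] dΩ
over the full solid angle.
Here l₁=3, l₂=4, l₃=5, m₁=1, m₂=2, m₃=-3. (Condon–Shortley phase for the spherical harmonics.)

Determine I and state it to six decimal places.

-0.144236

Rules hold: Σm=0, L=12 even, 1≤5≤7.
N = 7·9·11 = 693
Δ = 2!·4!·6!/13! = 1/180180
Racah Σ t=0..2: t=0:+1/576 t=1:−1/144 t=2:+1/576 = -1/288
⇒ 3j(3 4 5; 0 0 0)² = 20/1001, sgn +1
Racah Σ t=0..2: t=0:+1/5760 t=1:−1/720 t=2:+1/2304 = -1/1280
⇒ 3j(3 4 5; 1 2 -3)² = 27/1430, sgn -1
4πI² = N·(3j₀)²·(3jₘ)² = 486/1859
I = -1·√(0.261431/4π) = -0.14423595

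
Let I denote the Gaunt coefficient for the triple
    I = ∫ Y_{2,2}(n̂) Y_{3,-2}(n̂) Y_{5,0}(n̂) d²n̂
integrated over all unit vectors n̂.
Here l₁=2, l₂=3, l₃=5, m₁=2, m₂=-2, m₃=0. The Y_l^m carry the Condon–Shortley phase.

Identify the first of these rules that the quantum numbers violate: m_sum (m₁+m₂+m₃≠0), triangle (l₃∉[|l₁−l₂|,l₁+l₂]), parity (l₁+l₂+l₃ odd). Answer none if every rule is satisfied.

none

azimuthal sum: 2 − 2 + 0 = 0  ✓
1 ≤ 5 ≤ 5 (triangle on l)  ✓
L = 2 + 3 + 5 = 10 (even)  ✓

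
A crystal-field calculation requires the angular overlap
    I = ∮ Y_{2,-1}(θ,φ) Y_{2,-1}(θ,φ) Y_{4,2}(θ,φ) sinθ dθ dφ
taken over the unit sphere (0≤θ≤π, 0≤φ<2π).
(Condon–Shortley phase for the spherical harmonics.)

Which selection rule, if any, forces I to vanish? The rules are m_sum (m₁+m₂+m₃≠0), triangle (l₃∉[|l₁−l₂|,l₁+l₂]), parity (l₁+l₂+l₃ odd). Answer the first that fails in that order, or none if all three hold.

Σmᵢ = 0  ✓
l₃∈[|l₁−l₂|,l₁+l₂]=[0,4], have l₃=4  ✓
Σlᵢ = 8 ⇒ even  ✓

none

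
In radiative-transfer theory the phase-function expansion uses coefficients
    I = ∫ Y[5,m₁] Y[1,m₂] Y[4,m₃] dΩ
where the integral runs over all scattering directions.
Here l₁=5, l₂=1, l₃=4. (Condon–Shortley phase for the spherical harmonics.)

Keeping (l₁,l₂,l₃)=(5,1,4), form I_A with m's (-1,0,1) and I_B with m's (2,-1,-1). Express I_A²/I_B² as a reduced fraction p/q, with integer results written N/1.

8/7

Same 5,1,4: normalisation and zero-m 3j drop out of the ratio.
A: Δ: 2! 8! 0! / 11! → 1/495; sum: t=1:−1/720 = -1/720; 3j²(5 1 4; -1 0 1) = Δ·Π!·Σ² = 8/165  (sign +1)
B: Δ: 2! 8! 0! / 11! → 1/495; sum: t=0:+1/1440 = 1/1440; 3j²(5 1 4; 2 -1 -1) = Δ·Π!·Σ² = 7/165  (sign -1)
I_A²/I_B² = (8/165)/(7/165) = 8/7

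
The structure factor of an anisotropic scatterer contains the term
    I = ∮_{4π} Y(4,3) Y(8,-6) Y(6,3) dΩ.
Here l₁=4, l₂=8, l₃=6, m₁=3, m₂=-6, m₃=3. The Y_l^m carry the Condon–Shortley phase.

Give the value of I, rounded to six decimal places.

0.068401

m-sum 0 ✓  L=18 even ✓  4≤6≤12 ✓
Π(2lᵢ+1) = 9×17×13 = 1989
triangle coeff Δ(4,8,6) = 1/23279256
Σ_t [2,4]: t=2:+1/1658880 t=3:−1/518400 t=4:+1/1658880 = -1/1382400
(3j)²=504/46189 [(4 8 6; 0 0 0)], sign=-1
Σ_t [0,1]: t=0:+1/58060800 t=1:−1/87091200 = 1/174182400
(3j)²=7/2584 [(4 8 6; 3 -6 3)], sign=-1
⇒ 4πI² = 3969/67507
I = (+1)√(3969/67507/(4π)) = 0.06840081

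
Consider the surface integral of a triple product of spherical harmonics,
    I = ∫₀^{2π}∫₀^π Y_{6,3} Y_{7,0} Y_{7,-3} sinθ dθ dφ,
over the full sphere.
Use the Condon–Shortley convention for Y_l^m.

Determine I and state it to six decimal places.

Rules hold: Σm=0, L=20 even, 1≤7≤13.
N = 13·15·15 = 2925
Δ = 6!·6!·8!/21! = 1/2444321880
Racah Σ t=0..6: t=0:+1/2612736000 t=1:−1/20736000 t=2:+1/1658880 t=3:−1/746496 t=4:+1/1658880 t=5:−1/20736000 t=6:+1/2612736000 = -1/4354560
⇒ 3j(6 7 7; 0 0 0)² = 1000/138567, sgn +1
Racah Σ t=0..3: t=0:+1/130636800 t=1:−1/8294400 t=2:+1/4147200 t=3:−1/14929920 = 1/16329600
⇒ 3j(6 7 7; 3 0 -3)² = 1024/138567, sgn +1
4πI² = N·(3j₀)²·(3jₘ)² = 25600000/164109517
I = +1·√(0.155993/4π) = 0.11141616

0.111416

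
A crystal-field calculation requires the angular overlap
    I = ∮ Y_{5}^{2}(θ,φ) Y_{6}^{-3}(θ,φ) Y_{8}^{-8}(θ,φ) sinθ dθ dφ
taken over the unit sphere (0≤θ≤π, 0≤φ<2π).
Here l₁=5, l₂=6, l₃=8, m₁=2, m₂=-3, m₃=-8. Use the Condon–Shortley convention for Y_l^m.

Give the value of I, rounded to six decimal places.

Σmᵢ = -9 ≠ 0, so the φ-integral vanishes; I = 0

0.000000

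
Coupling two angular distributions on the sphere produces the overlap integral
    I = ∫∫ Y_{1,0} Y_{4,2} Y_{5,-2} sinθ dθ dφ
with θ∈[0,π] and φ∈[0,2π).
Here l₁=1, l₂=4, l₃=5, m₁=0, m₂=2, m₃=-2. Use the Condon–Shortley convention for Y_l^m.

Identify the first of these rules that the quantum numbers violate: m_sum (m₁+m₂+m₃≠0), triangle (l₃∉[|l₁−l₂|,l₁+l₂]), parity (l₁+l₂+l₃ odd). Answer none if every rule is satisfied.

azimuthal sum: 0 + 2 − 2 = 0  ✓
3 ≤ 5 ≤ 5 (triangle on l)  ✓
L = 1 + 4 + 5 = 10 (even)  ✓

none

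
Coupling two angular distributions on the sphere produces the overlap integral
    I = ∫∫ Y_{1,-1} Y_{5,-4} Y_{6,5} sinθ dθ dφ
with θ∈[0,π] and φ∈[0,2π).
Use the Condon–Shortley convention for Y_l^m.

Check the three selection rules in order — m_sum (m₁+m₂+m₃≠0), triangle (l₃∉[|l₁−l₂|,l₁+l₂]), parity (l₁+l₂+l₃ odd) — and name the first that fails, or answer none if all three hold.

Σmᵢ = 0  ✓
l₃∈[|l₁−l₂|,l₁+l₂]=[4,6], have l₃=6  ✓
Σlᵢ = 12 ⇒ even  ✓

none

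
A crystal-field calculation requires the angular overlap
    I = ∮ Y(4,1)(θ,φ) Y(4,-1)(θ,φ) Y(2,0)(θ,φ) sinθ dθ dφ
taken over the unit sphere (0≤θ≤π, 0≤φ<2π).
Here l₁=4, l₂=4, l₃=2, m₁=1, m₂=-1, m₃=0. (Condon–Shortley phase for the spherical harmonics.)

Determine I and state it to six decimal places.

Rules hold: Σm=0, L=10 even, 0≤2≤8.
N = 9·9·5 = 405
Δ = 6!·2!·2!/11! = 1/13860
Racah Σ t=2..4: t=2:+1/192 t=3:−1/36 t=4:+1/192 = -5/288
⇒ 3j(4 4 2; 0 0 0)² = 20/693, sgn -1
Racah Σ t=1..3: t=1:−1/480 t=2:+1/48 t=3:−1/144 = 17/1440
⇒ 3j(4 4 2; 1 -1 0)² = 289/13860, sgn +1
4πI² = N·(3j₀)²·(3jₘ)² = 1445/5929
I = -1·√(0.243717/4π) = -0.13926381

-0.139264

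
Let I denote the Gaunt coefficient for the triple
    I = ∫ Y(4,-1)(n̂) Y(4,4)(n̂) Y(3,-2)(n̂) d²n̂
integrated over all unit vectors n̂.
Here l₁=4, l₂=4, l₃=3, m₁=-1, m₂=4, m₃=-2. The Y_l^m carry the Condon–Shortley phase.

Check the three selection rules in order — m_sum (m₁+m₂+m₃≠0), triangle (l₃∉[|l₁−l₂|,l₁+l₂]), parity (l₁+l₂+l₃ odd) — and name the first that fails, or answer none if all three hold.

m_sum

azimuthal sum: -1 + 4 − 2 = 1  ✗
0 ≤ 3 ≤ 8 (triangle on l)
L = 4 + 4 + 3 = 11 (odd)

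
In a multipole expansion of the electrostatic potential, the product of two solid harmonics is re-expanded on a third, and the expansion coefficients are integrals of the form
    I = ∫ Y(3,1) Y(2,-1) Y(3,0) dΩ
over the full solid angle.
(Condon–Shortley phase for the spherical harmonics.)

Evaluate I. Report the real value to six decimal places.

m-sum 0 ✓  L=8 even ✓  1≤3≤5 ✓
Π(2lᵢ+1) = 7×5×7 = 245
triangle coeff Δ(3,2,3) = 1/3780
Σ_t [0,2]: t=0:+1/24 t=1:−1/4 t=2:+1/24 = -1/6
(3j)²=4/105 [(3 2 3; 0 0 0)], sign=+1
Σ_t [0,1]: t=0:+1/8 t=1:−1/12 = 1/24
(3j)²=1/210 [(3 2 3; 1 -1 0)], sign=-1
⇒ 4πI² = 2/45
I = (-1)√(2/45/(4π)) = -0.05947080

-0.059471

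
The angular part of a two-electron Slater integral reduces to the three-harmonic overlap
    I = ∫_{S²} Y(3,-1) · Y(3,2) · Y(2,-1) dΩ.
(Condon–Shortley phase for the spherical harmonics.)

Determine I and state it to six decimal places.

Rules hold: Σm=0, L=8 even, 0≤2≤6.
N = 7·7·5 = 245
Δ = 4!·2!·2!/9! = 1/3780
Racah Σ t=1..3: t=1:−1/24 t=2:+1/4 t=3:−1/24 = 1/6
⇒ 3j(3 3 2; 0 0 0)² = 4/105, sgn +1
Racah Σ t=3..4: t=3:−1/12 t=4:+1/48 = -1/16
⇒ 3j(3 3 2; -1 2 -1)² = 1/28, sgn +1
4πI² = N·(3j₀)²·(3jₘ)² = 1/3
I = +1·√(0.333333/4π) = 0.16286750

0.162868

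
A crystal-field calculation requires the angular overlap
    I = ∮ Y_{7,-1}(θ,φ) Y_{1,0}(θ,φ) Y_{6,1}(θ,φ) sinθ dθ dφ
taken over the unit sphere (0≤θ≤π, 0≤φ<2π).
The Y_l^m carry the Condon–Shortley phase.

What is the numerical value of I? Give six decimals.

Checks pass: Σm=0; 14 even; l₃=6∈[6,8].
(2·7+1)(2·1+1)(2·6+1) = 585
Δ: 2! 12! 0! / 15! → 1/1365
sum: t=1:−1/518400 = -1/518400
3j²(7 1 6; 0 0 0) = Δ·Π!·Σ² = 7/195  (sign -1)
sum: t=1:−1/604800 = -1/604800
3j²(7 1 6; -1 0 1) = Δ·Π!·Σ² = 16/455  (sign +1)
combine: 4πI² = 585·7/195·16/455 = 48/65
take √, sign -1: I = -0.24241473

-0.242415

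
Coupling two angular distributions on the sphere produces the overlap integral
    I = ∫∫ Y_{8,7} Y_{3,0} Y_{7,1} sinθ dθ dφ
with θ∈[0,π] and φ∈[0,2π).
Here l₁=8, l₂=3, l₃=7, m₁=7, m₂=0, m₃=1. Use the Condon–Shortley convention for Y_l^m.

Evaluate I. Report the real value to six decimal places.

0.000000

m-sum = 7 + 0 + 1 = 8 ≠ 0 ⇒ I = 0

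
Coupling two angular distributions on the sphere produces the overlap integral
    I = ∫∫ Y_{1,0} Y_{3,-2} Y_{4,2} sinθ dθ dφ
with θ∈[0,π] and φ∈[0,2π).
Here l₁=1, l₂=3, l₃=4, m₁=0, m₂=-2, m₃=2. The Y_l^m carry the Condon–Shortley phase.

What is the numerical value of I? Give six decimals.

Rules hold: Σm=0, L=8 even, 2≤4≤4.
N = 3·7·9 = 189
Δ = 0!·2!·6!/9! = 1/252
Racah Σ t=0..0: t=0:+1/36 = 1/36
⇒ 3j(1 3 4; 0 0 0)² = 4/63, sgn +1
Racah Σ t=0..0: t=0:+1/120 = 1/120
⇒ 3j(1 3 4; 0 -2 2)² = 1/21, sgn +1
4πI² = N·(3j₀)²·(3jₘ)² = 4/7
I = +1·√(0.571429/4π) = 0.21324362

0.213244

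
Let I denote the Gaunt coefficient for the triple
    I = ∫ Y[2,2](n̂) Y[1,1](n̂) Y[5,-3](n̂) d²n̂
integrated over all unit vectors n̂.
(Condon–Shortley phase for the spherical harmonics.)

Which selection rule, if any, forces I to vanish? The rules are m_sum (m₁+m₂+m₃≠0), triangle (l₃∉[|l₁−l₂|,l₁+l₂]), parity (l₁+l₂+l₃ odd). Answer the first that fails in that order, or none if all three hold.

azimuthal sum: 2 + 1 − 3 = 0  ✓
1 ≤ 5 ≤ 3 (triangle on l)  ✗
L = 2 + 1 + 5 = 8 (even)

triangle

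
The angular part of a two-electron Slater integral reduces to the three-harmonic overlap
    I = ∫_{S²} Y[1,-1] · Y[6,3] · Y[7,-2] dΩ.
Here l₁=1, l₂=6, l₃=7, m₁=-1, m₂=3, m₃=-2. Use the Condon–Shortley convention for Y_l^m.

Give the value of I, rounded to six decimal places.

0.110647

Rules hold: Σm=0, L=14 even, 5≤7≤7.
N = 3·13·15 = 585
Δ = 0!·2!·12!/15! = 1/1365
Racah Σ t=0..0: t=0:+1/518400 = 1/518400
⇒ 3j(1 6 7; 0 0 0)² = 7/195, sgn -1
Racah Σ t=0..0: t=0:+1/4354560 = 1/4354560
⇒ 3j(1 6 7; -1 3 -2)² = 2/273, sgn -1
4πI² = N·(3j₀)²·(3jₘ)² = 2/13
I = +1·√(0.153846/4π) = 0.11064668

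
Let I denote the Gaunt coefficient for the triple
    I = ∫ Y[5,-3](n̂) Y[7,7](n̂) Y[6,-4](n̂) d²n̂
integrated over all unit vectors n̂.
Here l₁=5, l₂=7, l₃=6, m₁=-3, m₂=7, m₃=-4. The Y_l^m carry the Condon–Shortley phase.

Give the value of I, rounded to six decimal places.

Rules hold: Σm=0, L=18 even, 2≤6≤12.
N = 11·15·13 = 2145
Δ = 6!·4!·8!/19! = 1/174594420
Racah Σ t=1..5: t=1:−1/4147200 t=2:+1/207360 t=3:−1/82944 t=4:+1/207360 t=5:−1/4147200 = -1/345600
⇒ 3j(5 7 6; 0 0 0)² = 420/46189, sgn -1
Racah Σ t=6..6: t=6:+1/116121600 = 1/116121600
⇒ 3j(5 7 6; -3 7 -4)² = 7/323, sgn +1
4πI² = N·(3j₀)²·(3jₘ)² = 44100/104329
I = -1·√(0.422701/4π) = -0.18340528

-0.183405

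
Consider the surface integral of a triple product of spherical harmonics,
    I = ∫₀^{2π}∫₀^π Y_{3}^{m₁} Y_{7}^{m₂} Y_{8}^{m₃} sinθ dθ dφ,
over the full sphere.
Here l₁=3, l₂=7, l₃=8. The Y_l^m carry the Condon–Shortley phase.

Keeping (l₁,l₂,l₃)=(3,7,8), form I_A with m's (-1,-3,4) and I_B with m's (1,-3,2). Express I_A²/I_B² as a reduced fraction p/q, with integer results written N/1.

Same 3,7,8: normalisation and zero-m 3j drop out of the ratio.
A: Δ: 2! 4! 12! / 19! → 1/5290740; sum: t=0:+1/46448640 t=1:−1/13063680 t=2:+1/58060800 = -79/2090188800; 3j²(3 7 8; -1 -3 4) = Δ·Π!·Σ² = 68651/5290740  (sign -1)
B: Δ: 2! 4! 12! / 19! → 1/5290740; sum: t=0:+1/7741440 t=1:−1/13063680 t=2:+1/348364800 = 29/522547200; 3j²(3 7 8; 1 -3 2) = Δ·Π!·Σ² = 1682/264537  (sign +1)
I_A²/I_B² = (68651/5290740)/(1682/264537) = 68651/33640

68651/33640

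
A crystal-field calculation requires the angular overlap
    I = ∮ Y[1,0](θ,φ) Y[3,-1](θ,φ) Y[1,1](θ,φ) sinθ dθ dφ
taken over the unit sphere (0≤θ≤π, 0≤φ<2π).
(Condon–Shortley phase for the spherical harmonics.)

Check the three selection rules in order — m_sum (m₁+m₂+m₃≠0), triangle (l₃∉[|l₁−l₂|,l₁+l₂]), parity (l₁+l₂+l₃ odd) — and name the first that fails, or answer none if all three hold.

triangle

m₁+m₂+m₃ = 0 − 1 + 1 = 0  ✓
triangle: |1−3|=2 ≤ l₃=1 ≤ 1+3=4  ✗
parity: l₁+l₂+l₃ = 5 is odd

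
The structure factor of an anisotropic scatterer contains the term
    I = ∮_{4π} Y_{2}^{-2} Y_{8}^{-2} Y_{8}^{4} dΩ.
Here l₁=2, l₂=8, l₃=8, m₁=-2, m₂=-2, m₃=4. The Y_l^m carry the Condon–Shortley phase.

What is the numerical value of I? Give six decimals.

Checks pass: Σm=0; 18 even; l₃=8∈[6,10].
(2·2+1)(2·8+1)(2·8+1) = 1445
Δ: 2! 2! 14! / 19! → 1/348840
sum: t=0:+1/116121600 t=1:−1/25401600 t=2:+1/116121600 = -1/45158400
3j²(2 8 8; 0 0 0) = Δ·Π!·Σ² = 24/1615  (sign -1)
sum: t=2:+1/348364800 = 1/348364800
3j²(2 8 8; -2 -2 4) = Δ·Π!·Σ² = 11/646  (sign +1)
combine: 4πI² = 1445·24/1615·11/646 = 132/361
take √, sign -1: I = -0.17058013

-0.170580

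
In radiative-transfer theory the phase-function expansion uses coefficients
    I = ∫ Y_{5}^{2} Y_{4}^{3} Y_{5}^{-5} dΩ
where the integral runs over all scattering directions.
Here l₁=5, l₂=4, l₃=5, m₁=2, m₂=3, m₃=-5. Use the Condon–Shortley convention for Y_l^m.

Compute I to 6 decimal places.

0.140629

m-sum 0 ✓  L=14 even ✓  1≤5≤9 ✓
Π(2lᵢ+1) = 11×9×11 = 1089
triangle coeff Δ(5,4,5) = 1/3153150
Σ_t [0,4]: t=0:+1/69120 t=1:−1/1728 t=2:+1/576 t=3:−1/1728 t=4:+1/69120 = 7/11520
(3j)²=2/143 [(5 4 5; 0 0 0)], sign=-1
Σ_t [3,3]: t=3:−1/103680 = -1/103680
(3j)²=7/429 [(5 4 5; 2 3 -5)], sign=-1
⇒ 4πI² = 42/169
I = (+1)√(42/169/(4π)) = 0.14062948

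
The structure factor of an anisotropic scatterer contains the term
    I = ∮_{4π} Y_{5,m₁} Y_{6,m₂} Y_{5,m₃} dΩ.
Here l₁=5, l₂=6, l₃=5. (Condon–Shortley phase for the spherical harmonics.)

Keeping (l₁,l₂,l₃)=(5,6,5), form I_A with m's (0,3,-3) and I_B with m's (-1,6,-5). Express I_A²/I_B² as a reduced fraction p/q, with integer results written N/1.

125/66

l's match ⇒ only the (l;m) 3-j factors differ between A and B.
A: triangle coeff Δ(5,6,5) = 1/28588560; Σ_t [3,5]: t=3:−1/103680 t=4:+1/34560 t=5:−1/138240 = 1/82944; (3j)²=125/9724 [(5 6 5; 0 3 -3)], sign=+1
B: triangle coeff Δ(5,6,5) = 1/28588560; Σ_t [6,6]: t=6:+1/12441600 = 1/12441600; (3j)²=3/442 [(5 6 5; -1 6 -5)], sign=+1
I_A²/I_B² = (125/9724)/(3/442) = 125/66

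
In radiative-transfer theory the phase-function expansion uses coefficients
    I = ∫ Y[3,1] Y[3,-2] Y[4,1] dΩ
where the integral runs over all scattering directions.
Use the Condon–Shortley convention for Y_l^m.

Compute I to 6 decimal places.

Rules hold: Σm=0, L=10 even, 0≤4≤6.
N = 7·7·9 = 441
Δ = 2!·4!·4!/11! = 1/34650
Racah Σ t=0..2: t=0:+1/72 t=1:−1/16 t=2:+1/72 = -5/144
⇒ 3j(3 3 4; 0 0 0)² = 2/77, sgn -1
Racah Σ t=0..1: t=0:+1/48 t=1:−1/144 = 1/72
⇒ 3j(3 3 4; 1 -2 1)² = 16/693, sgn -1
4πI² = N·(3j₀)²·(3jₘ)² = 32/121
I = +1·√(0.264463/4π) = 0.14506992

0.145070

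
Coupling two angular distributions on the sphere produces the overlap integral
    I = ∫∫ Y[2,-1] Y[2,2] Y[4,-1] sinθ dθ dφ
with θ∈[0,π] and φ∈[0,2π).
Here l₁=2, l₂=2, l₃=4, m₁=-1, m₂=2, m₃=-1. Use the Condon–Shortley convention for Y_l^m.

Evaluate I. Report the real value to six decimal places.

-0.090112

Rules hold: Σm=0, L=8 even, 0≤4≤4.
N = 5·5·9 = 225
Δ = 0!·4!·4!/9! = 1/630
Racah Σ t=0..0: t=0:+1/16 = 1/16
⇒ 3j(2 2 4; 0 0 0)² = 2/35, sgn +1
Racah Σ t=0..0: t=0:+1/144 = 1/144
⇒ 3j(2 2 4; -1 2 -1)² = 1/126, sgn -1
4πI² = N·(3j₀)²·(3jₘ)² = 5/49
I = -1·√(0.102041/4π) = -0.09011188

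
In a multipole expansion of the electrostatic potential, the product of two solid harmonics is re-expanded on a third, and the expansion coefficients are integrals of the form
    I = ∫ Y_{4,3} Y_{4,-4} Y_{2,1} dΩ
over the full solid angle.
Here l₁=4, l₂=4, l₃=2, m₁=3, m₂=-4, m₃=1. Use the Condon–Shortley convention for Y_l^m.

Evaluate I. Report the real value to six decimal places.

Checks pass: Σm=0; 10 even; l₃=2∈[0,8].
(2·4+1)(2·4+1)(2·2+1) = 405
Δ: 6! 2! 2! / 11! → 1/13860
sum: t=2:+1/192 t=3:−1/36 t=4:+1/192 = -5/288
3j²(4 4 2; 0 0 0) = Δ·Π!·Σ² = 20/693  (sign -1)
sum: t=0:+1/1440 = 1/1440
3j²(4 4 2; 3 -4 1) = Δ·Π!·Σ² = 7/165  (sign -1)
combine: 4πI² = 405·20/693·7/165 = 60/121
take √, sign +1: I = 0.19864517

0.198645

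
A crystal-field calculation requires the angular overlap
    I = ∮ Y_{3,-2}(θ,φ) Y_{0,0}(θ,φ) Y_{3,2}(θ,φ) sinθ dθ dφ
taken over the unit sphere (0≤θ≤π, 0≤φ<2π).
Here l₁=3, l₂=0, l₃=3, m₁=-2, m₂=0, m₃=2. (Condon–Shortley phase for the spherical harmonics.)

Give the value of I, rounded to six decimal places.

m-sum 0 ✓  L=6 even ✓  3≤3≤3 ✓
Π(2lᵢ+1) = 7×1×7 = 49
triangle coeff Δ(3,0,3) = 1/7
Σ_t [0,0]: t=0:+1/36 = 1/36
(3j)²=1/7 [(3 0 3; 0 0 0)], sign=-1
Σ_t [0,0]: t=0:+1/120 = 1/120
(3j)²=1/7 [(3 0 3; -2 0 2)], sign=-1
⇒ 4πI² = 1/1
I = (+1)√(1/1/(4π)) = 0.28209479

0.282095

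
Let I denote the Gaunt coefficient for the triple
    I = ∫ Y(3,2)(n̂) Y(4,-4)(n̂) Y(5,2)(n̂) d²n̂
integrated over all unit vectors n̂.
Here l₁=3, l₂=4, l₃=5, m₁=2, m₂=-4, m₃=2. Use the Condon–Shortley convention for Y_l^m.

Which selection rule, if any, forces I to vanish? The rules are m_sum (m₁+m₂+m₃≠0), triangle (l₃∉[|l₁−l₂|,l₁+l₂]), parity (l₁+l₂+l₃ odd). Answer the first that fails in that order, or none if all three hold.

Σmᵢ = 0  ✓
l₃∈[|l₁−l₂|,l₁+l₂]=[1,7], have l₃=5  ✓
Σlᵢ = 12 ⇒ even  ✓

none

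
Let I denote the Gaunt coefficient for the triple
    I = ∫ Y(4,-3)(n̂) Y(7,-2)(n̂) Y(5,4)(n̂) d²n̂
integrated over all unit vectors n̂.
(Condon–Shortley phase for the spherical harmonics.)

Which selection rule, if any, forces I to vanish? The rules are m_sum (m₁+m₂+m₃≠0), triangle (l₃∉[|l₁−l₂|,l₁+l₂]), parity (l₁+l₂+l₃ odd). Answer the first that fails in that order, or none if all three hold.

m_sum

Σmᵢ = -1  ✗
l₃∈[|l₁−l₂|,l₁+l₂]=[3,11], have l₃=5
Σlᵢ = 16 ⇒ even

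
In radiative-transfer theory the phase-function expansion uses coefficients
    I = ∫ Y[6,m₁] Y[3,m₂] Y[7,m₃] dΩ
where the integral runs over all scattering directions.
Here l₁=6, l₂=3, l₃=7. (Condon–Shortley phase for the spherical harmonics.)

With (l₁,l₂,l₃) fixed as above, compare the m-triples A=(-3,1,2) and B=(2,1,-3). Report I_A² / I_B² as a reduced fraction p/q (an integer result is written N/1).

Shared (l₁,l₂,l₃)=(6,3,7): N and (l;000)² cancel in I_A²/I_B².
A: Δ = 2!·10!·4!/17! = 1/2042040; Racah Σ t=0..2: t=0:+1/17418240 t=1:−1/483840 t=2:+1/241920 = 37/17418240; ⇒ 3j(6 3 7; -3 1 2)² = 1369/136136, sgn -1
B: Δ = 2!·10!·4!/17! = 1/2042040; Racah Σ t=0..2: t=0:+1/829440 t=1:−1/181440 t=2:+1/645120 = -1/362880; ⇒ 3j(6 3 7; 2 1 -3)² = 256/17017, sgn -1
I_A²/I_B² = (1369/136136)/(256/17017) = 1369/2048

1369/2048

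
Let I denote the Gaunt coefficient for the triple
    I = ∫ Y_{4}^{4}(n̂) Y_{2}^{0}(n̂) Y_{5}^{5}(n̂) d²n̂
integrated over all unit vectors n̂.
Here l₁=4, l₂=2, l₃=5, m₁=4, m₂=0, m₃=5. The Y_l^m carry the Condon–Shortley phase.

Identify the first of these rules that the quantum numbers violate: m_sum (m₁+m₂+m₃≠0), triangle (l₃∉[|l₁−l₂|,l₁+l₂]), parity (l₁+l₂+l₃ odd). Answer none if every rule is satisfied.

m₁+m₂+m₃ = 4 + 0 + 5 = 9  ✗
triangle: |4−2|=2 ≤ l₃=5 ≤ 4+2=6
parity: l₁+l₂+l₃ = 11 is odd

m_sum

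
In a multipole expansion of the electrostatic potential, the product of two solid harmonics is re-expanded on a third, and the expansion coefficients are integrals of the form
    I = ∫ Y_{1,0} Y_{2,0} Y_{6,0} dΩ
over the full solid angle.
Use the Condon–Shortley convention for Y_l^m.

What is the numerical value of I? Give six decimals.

0.000000

triangle: need 1≤l₃≤3, have 6; I=0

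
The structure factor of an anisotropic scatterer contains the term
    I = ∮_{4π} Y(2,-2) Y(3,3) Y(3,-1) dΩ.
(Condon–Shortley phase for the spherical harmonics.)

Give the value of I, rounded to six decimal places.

0.132981

Checks pass: Σm=0; 8 even; l₃=3∈[1,5].
(2·2+1)(2·3+1)(2·3+1) = 245
Δ: 2! 2! 4! / 9! → 1/3780
sum: t=0:+1/24 t=1:−1/4 t=2:+1/24 = -1/6
3j²(2 3 3; 0 0 0) = Δ·Π!·Σ² = 4/105  (sign +1)
sum: t=2:+1/96 = 1/96
3j²(2 3 3; -2 3 -1) = Δ·Π!·Σ² = 1/42  (sign +1)
combine: 4πI² = 245·4/105·1/42 = 2/9
take √, sign +1: I = 0.13298076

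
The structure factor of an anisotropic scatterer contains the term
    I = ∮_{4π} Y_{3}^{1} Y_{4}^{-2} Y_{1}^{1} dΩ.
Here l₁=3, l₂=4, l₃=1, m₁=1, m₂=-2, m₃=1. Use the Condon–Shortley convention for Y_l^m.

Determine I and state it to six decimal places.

0.238414

m-sum 0 ✓  L=8 even ✓  1≤1≤7 ✓
Π(2lᵢ+1) = 7×9×3 = 189
triangle coeff Δ(3,4,1) = 1/252
Σ_t [3,3]: t=3:−1/36 = -1/36
(3j)²=4/63 [(3 4 1; 0 0 0)], sign=+1
Σ_t [2,2]: t=2:+1/96 = 1/96
(3j)²=5/84 [(3 4 1; 1 -2 1)], sign=+1
⇒ 4πI² = 5/7
I = (+1)√(5/7/(4π)) = 0.23841361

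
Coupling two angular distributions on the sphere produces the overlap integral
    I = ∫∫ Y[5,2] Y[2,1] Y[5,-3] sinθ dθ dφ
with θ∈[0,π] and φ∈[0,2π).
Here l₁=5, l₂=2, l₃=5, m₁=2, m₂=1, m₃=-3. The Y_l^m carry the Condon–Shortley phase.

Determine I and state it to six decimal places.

-0.161739

Checks pass: Σm=0; 12 even; l₃=5∈[3,7].
(2·5+1)(2·2+1)(2·5+1) = 605
Δ: 2! 8! 2! / 13! → 1/38610
sum: t=0:+1/2880 t=1:−1/576 t=2:+1/2880 = -1/960
3j²(5 2 5; 0 0 0) = Δ·Π!·Σ² = 10/429  (sign +1)
sum: t=1:−1/2880 t=2:+1/10080 = -1/4032
3j²(5 2 5; 2 1 -3) = Δ·Π!·Σ² = 10/429  (sign -1)
combine: 4πI² = 605·10/429·10/429 = 500/1521
take √, sign -1: I = -0.16173926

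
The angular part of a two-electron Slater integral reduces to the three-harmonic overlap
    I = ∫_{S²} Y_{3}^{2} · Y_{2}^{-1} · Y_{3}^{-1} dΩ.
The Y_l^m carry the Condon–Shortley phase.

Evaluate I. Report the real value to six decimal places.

0.162868

m-sum 0 ✓  L=8 even ✓  1≤3≤5 ✓
Π(2lᵢ+1) = 7×5×7 = 245
triangle coeff Δ(3,2,3) = 1/3780
Σ_t [0,2]: t=0:+1/24 t=1:−1/4 t=2:+1/24 = -1/6
(3j)²=4/105 [(3 2 3; 0 0 0)], sign=+1
Σ_t [0,1]: t=0:+1/12 t=1:−1/48 = 1/16
(3j)²=1/28 [(3 2 3; 2 -1 -1)], sign=+1
⇒ 4πI² = 1/3
I = (+1)√(1/3/(4π)) = 0.16286750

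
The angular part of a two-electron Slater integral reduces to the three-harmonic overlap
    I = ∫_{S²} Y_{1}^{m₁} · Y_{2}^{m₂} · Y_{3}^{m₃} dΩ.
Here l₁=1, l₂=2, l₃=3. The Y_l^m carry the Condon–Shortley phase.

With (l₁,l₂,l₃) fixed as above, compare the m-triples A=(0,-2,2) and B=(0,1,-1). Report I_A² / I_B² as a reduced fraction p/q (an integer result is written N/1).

5/8

Shared (l₁,l₂,l₃)=(1,2,3): N and (l;000)² cancel in I_A²/I_B².
A: Δ = 0!·2!·4!/7! = 1/105; Racah Σ t=0..0: t=0:+1/24 = 1/24; ⇒ 3j(1 2 3; 0 -2 2)² = 1/21, sgn -1
B: Δ = 0!·2!·4!/7! = 1/105; Racah Σ t=0..0: t=0:+1/6 = 1/6; ⇒ 3j(1 2 3; 0 1 -1)² = 8/105, sgn +1
I_A²/I_B² = (1/21)/(8/105) = 5/8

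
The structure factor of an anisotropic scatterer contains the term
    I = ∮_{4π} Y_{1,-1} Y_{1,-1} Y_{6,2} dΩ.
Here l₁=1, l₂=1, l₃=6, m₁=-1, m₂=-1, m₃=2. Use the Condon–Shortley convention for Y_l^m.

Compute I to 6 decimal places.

0.000000

triangle: need 0≤l₃≤2, have 6; I=0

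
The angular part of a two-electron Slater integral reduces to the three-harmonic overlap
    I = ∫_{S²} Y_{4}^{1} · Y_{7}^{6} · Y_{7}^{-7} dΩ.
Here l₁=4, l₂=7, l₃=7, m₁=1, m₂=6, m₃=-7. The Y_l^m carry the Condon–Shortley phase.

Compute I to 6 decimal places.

0.197290

Rules hold: Σm=0, L=18 even, 3≤7≤11.
N = 9·15·15 = 2025
Δ = 4!·4!·10!/19! = 1/58198140
Racah Σ t=0..4: t=0:+1/17418240 t=1:−1/622080 t=2:+1/230400 t=3:−1/622080 t=4:+1/17418240 = 1/806400
⇒ 3j(4 7 7; 0 0 0)² = 2268/230945, sgn -1
Racah Σ t=3..3: t=3:−1/522547200 = -1/522547200
⇒ 3j(4 7 7; 1 6 -7)² = 143/5814, sgn -1
4πI² = N·(3j₀)²·(3jₘ)² = 51030/104329
I = +1·√(0.489126/4π) = 0.19729012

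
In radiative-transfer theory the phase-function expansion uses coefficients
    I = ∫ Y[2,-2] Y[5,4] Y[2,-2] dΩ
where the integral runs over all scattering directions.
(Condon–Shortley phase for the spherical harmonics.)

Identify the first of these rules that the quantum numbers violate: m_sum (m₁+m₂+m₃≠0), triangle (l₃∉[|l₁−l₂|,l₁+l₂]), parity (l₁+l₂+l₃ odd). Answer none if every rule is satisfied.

triangle

m₁+m₂+m₃ = -2 + 4 − 2 = 0  ✓
triangle: |2−5|=3 ≤ l₃=2 ≤ 2+5=7  ✗
parity: l₁+l₂+l₃ = 9 is odd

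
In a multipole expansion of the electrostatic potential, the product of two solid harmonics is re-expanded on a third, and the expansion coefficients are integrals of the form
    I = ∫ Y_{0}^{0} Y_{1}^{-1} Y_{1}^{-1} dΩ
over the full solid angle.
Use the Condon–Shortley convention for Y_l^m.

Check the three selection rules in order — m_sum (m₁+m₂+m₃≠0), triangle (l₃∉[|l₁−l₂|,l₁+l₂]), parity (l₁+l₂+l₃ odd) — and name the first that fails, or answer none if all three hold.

azimuthal sum: 0 − 1 − 1 = -2  ✗
1 ≤ 1 ≤ 1 (triangle on l)
L = 0 + 1 + 1 = 2 (even)

m_sum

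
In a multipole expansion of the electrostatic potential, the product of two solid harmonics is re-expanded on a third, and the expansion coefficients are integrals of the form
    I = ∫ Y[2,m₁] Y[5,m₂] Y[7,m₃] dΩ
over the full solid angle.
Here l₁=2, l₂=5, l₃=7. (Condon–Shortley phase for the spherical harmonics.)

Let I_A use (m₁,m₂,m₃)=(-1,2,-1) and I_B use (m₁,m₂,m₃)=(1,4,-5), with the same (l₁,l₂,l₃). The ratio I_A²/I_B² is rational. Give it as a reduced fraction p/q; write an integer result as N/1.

4/11

l's match ⇒ only the (l;m) 3-j factors differ between A and B.
A: triangle coeff Δ(2,5,7) = 1/15015; Σ_t [0,0]: t=0:+1/181440 = 1/181440; (3j)²=32/3003 [(2 5 7; -1 2 -1)], sign=+1
B: triangle coeff Δ(2,5,7) = 1/15015; Σ_t [0,0]: t=0:+1/2177280 = 1/2177280; (3j)²=8/273 [(2 5 7; 1 4 -5)], sign=+1
I_A²/I_B² = (32/3003)/(8/273) = 4/11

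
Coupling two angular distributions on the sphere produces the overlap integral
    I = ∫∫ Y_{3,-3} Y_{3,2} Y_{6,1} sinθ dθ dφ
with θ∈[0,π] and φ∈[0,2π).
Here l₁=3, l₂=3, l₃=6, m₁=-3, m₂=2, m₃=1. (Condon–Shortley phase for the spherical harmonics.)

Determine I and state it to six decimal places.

Rules hold: Σm=0, L=12 even, 0≤6≤6.
N = 7·7·13 = 637
Δ = 0!·6!·6!/13! = 1/12012
Racah Σ t=0..0: t=0:+1/1296 = 1/1296
⇒ 3j(3 3 6; 0 0 0)² = 100/3003, sgn +1
Racah Σ t=0..0: t=0:+1/86400 = 1/86400
⇒ 3j(3 3 6; -3 2 1)² = 1/1716, sgn -1
4πI² = N·(3j₀)²·(3jₘ)² = 175/14157
I = -1·√(0.0123614/4π) = -0.03136379

-0.031364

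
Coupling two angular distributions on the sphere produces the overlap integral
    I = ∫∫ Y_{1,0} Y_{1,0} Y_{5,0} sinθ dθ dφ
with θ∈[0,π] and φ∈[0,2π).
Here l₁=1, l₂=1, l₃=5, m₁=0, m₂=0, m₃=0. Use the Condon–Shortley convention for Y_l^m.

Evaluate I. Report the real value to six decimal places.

l₃=5 ∉ [0,2] — triangle fails ⇒ I = 0

0.000000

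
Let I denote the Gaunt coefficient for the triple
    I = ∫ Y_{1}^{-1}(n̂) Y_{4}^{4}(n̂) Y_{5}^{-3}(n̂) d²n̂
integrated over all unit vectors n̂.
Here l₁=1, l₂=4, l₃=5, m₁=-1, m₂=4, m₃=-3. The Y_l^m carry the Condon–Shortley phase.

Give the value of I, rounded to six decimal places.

-0.049106

Checks pass: Σm=0; 10 even; l₃=5∈[3,5].
(2·1+1)(2·4+1)(2·5+1) = 297
Δ: 0! 2! 8! / 11! → 1/495
sum: t=0:+1/576 = 1/576
3j²(1 4 5; 0 0 0) = Δ·Π!·Σ² = 5/99  (sign -1)
sum: t=0:+1/80640 = 1/80640
3j²(1 4 5; -1 4 -3) = Δ·Π!·Σ² = 1/495  (sign +1)
combine: 4πI² = 297·5/99·1/495 = 1/33
take √, sign -1: I = -0.04910640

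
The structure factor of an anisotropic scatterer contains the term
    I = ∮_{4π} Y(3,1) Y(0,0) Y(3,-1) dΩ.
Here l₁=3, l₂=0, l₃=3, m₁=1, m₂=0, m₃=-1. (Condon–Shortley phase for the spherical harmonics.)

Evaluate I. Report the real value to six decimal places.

m-sum 0 ✓  L=6 even ✓  3≤3≤3 ✓
Π(2lᵢ+1) = 7×1×7 = 49
triangle coeff Δ(3,0,3) = 1/7
Σ_t [0,0]: t=0:+1/36 = 1/36
(3j)²=1/7 [(3 0 3; 0 0 0)], sign=-1
Σ_t [0,0]: t=0:+1/48 = 1/48
(3j)²=1/7 [(3 0 3; 1 0 -1)], sign=+1
⇒ 4πI² = 1/1
I = (-1)√(1/1/(4π)) = -0.28209479

-0.282095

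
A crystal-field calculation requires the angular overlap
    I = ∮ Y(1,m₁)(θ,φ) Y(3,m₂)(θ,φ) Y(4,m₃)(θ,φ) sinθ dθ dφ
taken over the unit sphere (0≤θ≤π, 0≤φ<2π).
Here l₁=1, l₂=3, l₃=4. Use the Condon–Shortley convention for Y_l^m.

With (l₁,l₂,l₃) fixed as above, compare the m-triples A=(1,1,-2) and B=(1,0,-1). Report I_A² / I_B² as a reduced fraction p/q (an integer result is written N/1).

l's match ⇒ only the (l;m) 3-j factors differ between A and B.
A: triangle coeff Δ(1,3,4) = 1/252; Σ_t [0,0]: t=0:+1/96 = 1/96; (3j)²=5/84 [(1 3 4; 1 1 -2)], sign=+1
B: triangle coeff Δ(1,3,4) = 1/252; Σ_t [0,0]: t=0:+1/72 = 1/72; (3j)²=5/126 [(1 3 4; 1 0 -1)], sign=-1
I_A²/I_B² = (5/84)/(5/126) = 3/2

3/2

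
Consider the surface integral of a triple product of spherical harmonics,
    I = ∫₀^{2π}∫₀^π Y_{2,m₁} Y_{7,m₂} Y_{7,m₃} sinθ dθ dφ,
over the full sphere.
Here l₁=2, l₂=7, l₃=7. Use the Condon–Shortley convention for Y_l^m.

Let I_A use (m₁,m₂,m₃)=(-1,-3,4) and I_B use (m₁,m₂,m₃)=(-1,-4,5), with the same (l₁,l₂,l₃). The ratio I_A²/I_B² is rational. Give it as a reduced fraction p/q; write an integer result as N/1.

l's match ⇒ only the (l;m) 3-j factors differ between A and B.
A: triangle coeff Δ(2,7,7) = 1/185640; Σ_t [1,2]: t=1:−1/4354560 t=2:+1/14515200 = -1/6220800; (3j)²=77/4420 [(2 7 7; -1 -3 4)], sign=+1
B: triangle coeff Δ(2,7,7) = 1/185640; Σ_t [1,2]: t=1:−1/14515200 t=2:+1/79833600 = -1/17740800; (3j)²=729/30940 [(2 7 7; -1 -4 5)], sign=-1
I_A²/I_B² = (77/4420)/(729/30940) = 539/729

539/729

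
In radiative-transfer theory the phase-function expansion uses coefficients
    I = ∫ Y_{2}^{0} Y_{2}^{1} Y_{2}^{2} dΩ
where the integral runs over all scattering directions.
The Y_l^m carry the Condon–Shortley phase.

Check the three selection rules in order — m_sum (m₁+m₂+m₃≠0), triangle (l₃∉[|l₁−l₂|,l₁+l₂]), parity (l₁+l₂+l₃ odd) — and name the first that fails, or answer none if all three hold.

azimuthal sum: 0 + 1 + 2 = 3  ✗
0 ≤ 2 ≤ 4 (triangle on l)
L = 2 + 2 + 2 = 6 (even)

m_sum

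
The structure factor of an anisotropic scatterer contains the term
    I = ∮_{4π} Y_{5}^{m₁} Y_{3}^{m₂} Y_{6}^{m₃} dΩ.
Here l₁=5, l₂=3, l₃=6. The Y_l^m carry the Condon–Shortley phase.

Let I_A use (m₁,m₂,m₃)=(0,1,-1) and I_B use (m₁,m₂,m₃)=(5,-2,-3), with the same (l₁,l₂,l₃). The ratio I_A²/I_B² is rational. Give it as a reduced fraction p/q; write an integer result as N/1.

Same 5,3,6: normalisation and zero-m 3j drop out of the ratio.
A: Δ: 2! 8! 4! / 15! → 1/675675; sum: t=0:+1/34560 t=1:−1/3456 t=2:+1/5760 = -1/11520; 3j²(5 3 6; 0 1 -1) = Δ·Π!·Σ² = 2/429  (sign +1)
B: Δ: 2! 8! 4! / 15! → 1/675675; sum: t=0:+1/483840 = 1/483840; 3j²(5 3 6; 5 -2 -3) = Δ·Π!·Σ² = 6/1001  (sign -1)
I_A²/I_B² = (2/429)/(6/1001) = 7/9

7/9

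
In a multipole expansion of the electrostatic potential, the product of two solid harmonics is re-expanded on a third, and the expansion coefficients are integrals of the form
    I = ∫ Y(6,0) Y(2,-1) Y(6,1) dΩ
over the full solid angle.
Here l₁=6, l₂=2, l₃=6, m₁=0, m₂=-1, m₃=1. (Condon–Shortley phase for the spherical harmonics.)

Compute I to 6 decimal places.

-0.030344

Checks pass: Σm=0; 14 even; l₃=6∈[4,8].
(2·6+1)(2·2+1)(2·6+1) = 845
Δ: 2! 10! 2! / 15! → 1/90090
sum: t=0:+1/69120 t=1:−1/14400 t=2:+1/69120 = -7/172800
3j²(6 2 6; 0 0 0) = Δ·Π!·Σ² = 14/715  (sign -1)
sum: t=0:+1/34560 t=1:−1/28800 = -1/172800
3j²(6 2 6; 0 -1 1) = Δ·Π!·Σ² = 1/1430  (sign +1)
combine: 4πI² = 845·14/715·1/1430 = 7/605
take √, sign -1: I = -0.03034355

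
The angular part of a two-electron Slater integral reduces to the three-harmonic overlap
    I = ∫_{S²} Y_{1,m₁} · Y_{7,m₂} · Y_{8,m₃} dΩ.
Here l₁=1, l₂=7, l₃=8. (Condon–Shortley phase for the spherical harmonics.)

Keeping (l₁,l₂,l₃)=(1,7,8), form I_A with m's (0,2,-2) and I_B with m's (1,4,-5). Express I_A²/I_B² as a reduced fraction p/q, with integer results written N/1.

Shared (l₁,l₂,l₃)=(1,7,8): N and (l;000)² cancel in I_A²/I_B².
A: Δ = 0!·2!·14!/17! = 1/2040; Racah Σ t=0..0: t=0:+1/43545600 = 1/43545600; ⇒ 3j(1 7 8; 0 2 -2)² = 1/34, sgn +1
B: Δ = 0!·2!·14!/17! = 1/2040; Racah Σ t=0..0: t=0:+1/479001600 = 1/479001600; ⇒ 3j(1 7 8; 1 4 -5)² = 13/340, sgn -1
I_A²/I_B² = (1/34)/(13/340) = 10/13

10/13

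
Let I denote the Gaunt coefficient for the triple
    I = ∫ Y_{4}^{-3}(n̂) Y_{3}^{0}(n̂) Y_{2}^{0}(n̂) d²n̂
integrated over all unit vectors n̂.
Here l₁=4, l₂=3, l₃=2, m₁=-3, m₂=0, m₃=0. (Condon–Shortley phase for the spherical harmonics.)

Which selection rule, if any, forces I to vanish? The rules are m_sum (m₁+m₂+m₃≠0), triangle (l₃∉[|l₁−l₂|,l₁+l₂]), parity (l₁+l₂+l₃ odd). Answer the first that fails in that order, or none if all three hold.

m_sum

m₁+m₂+m₃ = -3 + 0 + 0 = -3  ✗
triangle: |4−3|=1 ≤ l₃=2 ≤ 4+3=7
parity: l₁+l₂+l₃ = 9 is odd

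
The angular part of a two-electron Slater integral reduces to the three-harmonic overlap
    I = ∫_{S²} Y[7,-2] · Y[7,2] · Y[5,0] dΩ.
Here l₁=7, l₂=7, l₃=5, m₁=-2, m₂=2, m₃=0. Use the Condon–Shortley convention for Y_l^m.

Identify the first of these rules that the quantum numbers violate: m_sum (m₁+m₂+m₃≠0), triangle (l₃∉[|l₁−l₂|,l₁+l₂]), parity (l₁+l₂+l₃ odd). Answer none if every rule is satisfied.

m₁+m₂+m₃ = -2 + 2 + 0 = 0  ✓
triangle: |7−7|=0 ≤ l₃=5 ≤ 7+7=14  ✓
parity: l₁+l₂+l₃ = 19 is odd  ✗

parity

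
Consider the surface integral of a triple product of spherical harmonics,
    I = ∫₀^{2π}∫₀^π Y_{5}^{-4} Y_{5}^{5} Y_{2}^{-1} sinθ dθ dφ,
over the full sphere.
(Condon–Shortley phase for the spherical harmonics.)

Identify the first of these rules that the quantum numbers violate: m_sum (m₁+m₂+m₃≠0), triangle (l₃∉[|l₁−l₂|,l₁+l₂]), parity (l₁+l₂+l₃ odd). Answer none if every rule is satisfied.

Σmᵢ = 0  ✓
l₃∈[|l₁−l₂|,l₁+l₂]=[0,10], have l₃=2  ✓
Σlᵢ = 12 ⇒ even  ✓

none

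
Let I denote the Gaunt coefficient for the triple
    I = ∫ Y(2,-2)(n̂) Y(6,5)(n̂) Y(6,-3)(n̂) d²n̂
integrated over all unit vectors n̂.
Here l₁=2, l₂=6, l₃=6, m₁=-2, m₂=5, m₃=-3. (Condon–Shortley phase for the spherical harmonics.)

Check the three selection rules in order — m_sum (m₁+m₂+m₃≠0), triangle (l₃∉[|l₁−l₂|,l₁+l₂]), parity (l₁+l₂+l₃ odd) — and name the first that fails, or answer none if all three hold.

none

m₁+m₂+m₃ = -2 + 5 − 3 = 0  ✓
triangle: |2−6|=4 ≤ l₃=6 ≤ 2+6=8  ✓
parity: l₁+l₂+l₃ = 14 is even  ✓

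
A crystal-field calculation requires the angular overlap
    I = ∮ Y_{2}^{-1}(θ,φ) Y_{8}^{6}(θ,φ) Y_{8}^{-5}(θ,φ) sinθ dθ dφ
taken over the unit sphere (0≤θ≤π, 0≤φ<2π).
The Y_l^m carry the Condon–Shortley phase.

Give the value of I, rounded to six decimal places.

0.193241

m-sum 0 ✓  L=18 even ✓  6≤8≤10 ✓
Π(2lᵢ+1) = 5×17×17 = 1445
triangle coeff Δ(2,8,8) = 1/348840
Σ_t [0,2]: t=0:+1/116121600 t=1:−1/25401600 t=2:+1/116121600 = -1/45158400
(3j)²=24/1615 [(2 8 8; 0 0 0)], sign=-1
Σ_t [1,2]: t=1:−1/12454041600 t=2:+1/1916006400 = 1/2264371200
(3j)²=847/38760 [(2 8 8; -1 6 -5)], sign=-1
⇒ 4πI² = 847/1805
I = (+1)√(847/1805/(4π)) = 0.19324051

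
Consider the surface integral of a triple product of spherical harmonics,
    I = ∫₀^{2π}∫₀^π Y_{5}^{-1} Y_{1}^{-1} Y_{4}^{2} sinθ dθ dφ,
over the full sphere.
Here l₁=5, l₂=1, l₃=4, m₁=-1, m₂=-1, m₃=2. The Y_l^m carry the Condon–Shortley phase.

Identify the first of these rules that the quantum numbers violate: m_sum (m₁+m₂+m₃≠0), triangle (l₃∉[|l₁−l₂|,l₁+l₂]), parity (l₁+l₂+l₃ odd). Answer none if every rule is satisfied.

none

m₁+m₂+m₃ = -1 − 1 + 2 = 0  ✓
triangle: |5−1|=4 ≤ l₃=4 ≤ 5+1=6  ✓
parity: l₁+l₂+l₃ = 10 is even  ✓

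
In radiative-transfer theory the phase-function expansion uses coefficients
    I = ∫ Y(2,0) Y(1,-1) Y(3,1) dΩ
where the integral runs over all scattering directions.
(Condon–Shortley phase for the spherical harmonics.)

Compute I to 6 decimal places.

-0.202301

Checks pass: Σm=0; 6 even; l₃=3∈[1,3].
(2·2+1)(2·1+1)(2·3+1) = 105
Δ: 0! 4! 2! / 7! → 1/105
sum: t=0:+1/4 = 1/4
3j²(2 1 3; 0 0 0) = Δ·Π!·Σ² = 3/35  (sign -1)
sum: t=0:+1/8 = 1/8
3j²(2 1 3; 0 -1 1) = Δ·Π!·Σ² = 2/35  (sign +1)
combine: 4πI² = 105·3/35·2/35 = 18/35
take √, sign -1: I = -0.20230066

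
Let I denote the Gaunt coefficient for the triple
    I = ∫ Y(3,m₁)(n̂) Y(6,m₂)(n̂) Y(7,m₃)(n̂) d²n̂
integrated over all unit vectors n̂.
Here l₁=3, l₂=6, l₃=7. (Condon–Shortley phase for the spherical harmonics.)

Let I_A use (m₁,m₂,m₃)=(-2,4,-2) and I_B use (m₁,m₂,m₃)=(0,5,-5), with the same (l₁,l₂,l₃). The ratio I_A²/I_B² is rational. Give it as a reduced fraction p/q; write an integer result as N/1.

16000/17787

Shared (l₁,l₂,l₃)=(3,6,7): N and (l;000)² cancel in I_A²/I_B².
A: Δ = 2!·4!·10!/17! = 1/2042040; Racah Σ t=1..2: t=1:−1/8709120 t=2:+1/967680 = 1/1088640; ⇒ 3j(3 6 7; -2 4 -2)² = 800/51051, sgn -1
B: Δ = 2!·4!·10!/17! = 1/2042040; Racah Σ t=1..2: t=1:−1/14515200 t=2:+1/4354560 = 1/6220800; ⇒ 3j(3 6 7; 0 5 -5)² = 77/4420, sgn +1
I_A²/I_B² = (800/51051)/(77/4420) = 16000/17787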